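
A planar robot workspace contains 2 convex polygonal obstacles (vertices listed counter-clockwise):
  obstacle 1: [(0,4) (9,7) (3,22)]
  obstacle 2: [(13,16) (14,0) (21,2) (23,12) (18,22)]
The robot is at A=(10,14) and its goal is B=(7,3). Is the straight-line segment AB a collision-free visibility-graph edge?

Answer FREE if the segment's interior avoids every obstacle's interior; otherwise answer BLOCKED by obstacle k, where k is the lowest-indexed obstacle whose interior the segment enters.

Obstacle 1 [(0,4) (9,7) (3,22)]:
  edge (0,4)–(9,7): crosses AB
  edge (9,7)–(3,22): crosses AB
  edge (3,22)–(0,4): clear
  → BLOCKED
Obstacle 2 [(13,16) (14,0) (21,2) (23,12) (18,22)]:
  edge (13,16)–(14,0): clear
  edge (14,0)–(21,2): clear
  edge (21,2)–(23,12): clear
  edge (23,12)–(18,22): clear
  edge (18,22)–(13,16): clear
  midpoint (17/2,17/2) outside
  → clear

BLOCKED by obstacle 1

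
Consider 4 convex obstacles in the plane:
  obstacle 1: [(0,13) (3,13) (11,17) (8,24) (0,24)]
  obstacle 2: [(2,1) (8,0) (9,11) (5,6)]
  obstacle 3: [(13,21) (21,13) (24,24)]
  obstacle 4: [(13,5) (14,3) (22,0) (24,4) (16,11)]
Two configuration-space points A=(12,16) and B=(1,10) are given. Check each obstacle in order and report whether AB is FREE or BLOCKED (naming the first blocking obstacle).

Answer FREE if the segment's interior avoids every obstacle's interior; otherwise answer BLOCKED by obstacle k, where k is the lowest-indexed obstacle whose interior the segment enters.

FREE

Obstacle 1 [(0,13) (3,13) (11,17) (8,24) (0,24)]:
  edge (0,13)–(3,13): clear
  edge (3,13)–(11,17): clear
  edge (11,17)–(8,24): clear
  edge (8,24)–(0,24): clear
  edge (0,24)–(0,13): clear
  midpoint (13/2,13) outside
  → clear
Obstacle 2 [(2,1) (8,0) (9,11) (5,6)]:
  edge (2,1)–(8,0): clear
  edge (8,0)–(9,11): clear
  edge (9,11)–(5,6): clear
  edge (5,6)–(2,1): clear
  midpoint (13/2,13) outside
  → clear
Obstacle 3 [(13,21) (21,13) (24,24)]:
  edge (13,21)–(21,13): clear
  edge (21,13)–(24,24): clear
  edge (24,24)–(13,21): clear
  midpoint (13/2,13) outside
  → clear
Obstacle 4 [(13,5) (14,3) (22,0) (24,4) (16,11)]:
  edge (13,5)–(14,3): clear
  edge (14,3)–(22,0): clear
  edge (22,0)–(24,4): clear
  edge (24,4)–(16,11): clear
  edge (16,11)–(13,5): clear
  midpoint (13/2,13) outside
  → clear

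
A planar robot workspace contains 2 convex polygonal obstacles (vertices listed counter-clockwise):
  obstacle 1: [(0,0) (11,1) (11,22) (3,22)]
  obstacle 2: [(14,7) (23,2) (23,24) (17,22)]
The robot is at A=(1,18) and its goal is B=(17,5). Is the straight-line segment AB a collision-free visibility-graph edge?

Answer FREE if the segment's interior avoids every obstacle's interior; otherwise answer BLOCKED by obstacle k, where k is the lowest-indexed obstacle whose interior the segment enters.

BLOCKED by obstacle 1

Obstacle 1 [(0,0) (11,1) (11,22) (3,22)]:
  edge (0,0)–(11,1): clear
  edge (11,1)–(11,22): crosses AB
  edge (11,22)–(3,22): clear
  edge (3,22)–(0,0): crosses AB
  → BLOCKED
Obstacle 2 [(14,7) (23,2) (23,24) (17,22)]:
  edge (14,7)–(23,2): crosses AB
  edge (23,2)–(23,24): clear
  edge (23,24)–(17,22): clear
  edge (17,22)–(14,7): crosses AB
  → BLOCKED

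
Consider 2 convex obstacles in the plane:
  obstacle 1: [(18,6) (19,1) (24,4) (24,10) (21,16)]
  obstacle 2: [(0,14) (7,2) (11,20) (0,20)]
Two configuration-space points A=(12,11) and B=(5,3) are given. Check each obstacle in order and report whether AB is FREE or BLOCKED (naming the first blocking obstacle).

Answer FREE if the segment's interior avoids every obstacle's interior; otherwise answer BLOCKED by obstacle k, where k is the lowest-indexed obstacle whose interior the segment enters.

BLOCKED by obstacle 2

Obstacle 1 [(18,6) (19,1) (24,4) (24,10) (21,16)]:
  edge (18,6)–(19,1): clear
  edge (19,1)–(24,4): clear
  edge (24,4)–(24,10): clear
  edge (24,10)–(21,16): clear
  edge (21,16)–(18,6): clear
  midpoint (17/2,7) outside
  → clear
Obstacle 2 [(0,14) (7,2) (11,20) (0,20)]:
  edge (0,14)–(7,2): crosses AB
  edge (7,2)–(11,20): crosses AB
  edge (11,20)–(0,20): clear
  edge (0,20)–(0,14): clear
  → BLOCKED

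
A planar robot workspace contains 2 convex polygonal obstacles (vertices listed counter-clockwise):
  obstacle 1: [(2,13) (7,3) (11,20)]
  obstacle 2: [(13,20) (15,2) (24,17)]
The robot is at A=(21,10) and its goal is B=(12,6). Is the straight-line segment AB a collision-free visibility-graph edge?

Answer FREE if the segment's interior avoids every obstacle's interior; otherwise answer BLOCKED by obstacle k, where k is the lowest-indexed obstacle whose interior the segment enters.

BLOCKED by obstacle 2

Obstacle 1 [(2,13) (7,3) (11,20)]:
  edge (2,13)–(7,3): clear
  edge (7,3)–(11,20): clear
  edge (11,20)–(2,13): clear
  midpoint (33/2,8) outside
  → clear
Obstacle 2 [(13,20) (15,2) (24,17)]:
  edge (13,20)–(15,2): crosses AB
  edge (15,2)–(24,17): crosses AB
  edge (24,17)–(13,20): clear
  → BLOCKED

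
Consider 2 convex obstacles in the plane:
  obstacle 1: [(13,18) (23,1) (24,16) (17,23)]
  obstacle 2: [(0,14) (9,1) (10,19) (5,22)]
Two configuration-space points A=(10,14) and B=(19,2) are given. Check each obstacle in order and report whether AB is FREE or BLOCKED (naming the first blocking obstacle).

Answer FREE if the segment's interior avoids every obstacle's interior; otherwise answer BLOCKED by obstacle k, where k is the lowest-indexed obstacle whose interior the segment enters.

Obstacle 1 [(13,18) (23,1) (24,16) (17,23)]:
  edge (13,18)–(23,1): clear
  edge (23,1)–(24,16): clear
  edge (24,16)–(17,23): clear
  edge (17,23)–(13,18): clear
  midpoint (29/2,8) outside
  → clear
Obstacle 2 [(0,14) (9,1) (10,19) (5,22)]:
  edge (0,14)–(9,1): clear
  edge (9,1)–(10,19): clear
  edge (10,19)–(5,22): clear
  edge (5,22)–(0,14): clear
  midpoint (29/2,8) outside
  → clear

FREE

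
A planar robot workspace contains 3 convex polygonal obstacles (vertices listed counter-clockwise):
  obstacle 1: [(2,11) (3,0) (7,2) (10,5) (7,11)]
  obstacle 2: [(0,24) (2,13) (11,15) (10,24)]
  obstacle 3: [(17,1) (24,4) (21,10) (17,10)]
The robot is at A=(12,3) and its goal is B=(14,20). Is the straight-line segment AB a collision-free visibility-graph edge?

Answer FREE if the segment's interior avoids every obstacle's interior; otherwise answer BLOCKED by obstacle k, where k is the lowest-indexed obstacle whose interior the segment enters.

FREE

Obstacle 1 [(2,11) (3,0) (7,2) (10,5) (7,11)]:
  edge (2,11)–(3,0): clear
  edge (3,0)–(7,2): clear
  edge (7,2)–(10,5): clear
  edge (10,5)–(7,11): clear
  edge (7,11)–(2,11): clear
  midpoint (13,23/2) outside
  → clear
Obstacle 2 [(0,24) (2,13) (11,15) (10,24)]:
  edge (0,24)–(2,13): clear
  edge (2,13)–(11,15): clear
  edge (11,15)–(10,24): clear
  edge (10,24)–(0,24): clear
  midpoint (13,23/2) outside
  → clear
Obstacle 3 [(17,1) (24,4) (21,10) (17,10)]:
  edge (17,1)–(24,4): clear
  edge (24,4)–(21,10): clear
  edge (21,10)–(17,10): clear
  edge (17,10)–(17,1): clear
  midpoint (13,23/2) outside
  → clear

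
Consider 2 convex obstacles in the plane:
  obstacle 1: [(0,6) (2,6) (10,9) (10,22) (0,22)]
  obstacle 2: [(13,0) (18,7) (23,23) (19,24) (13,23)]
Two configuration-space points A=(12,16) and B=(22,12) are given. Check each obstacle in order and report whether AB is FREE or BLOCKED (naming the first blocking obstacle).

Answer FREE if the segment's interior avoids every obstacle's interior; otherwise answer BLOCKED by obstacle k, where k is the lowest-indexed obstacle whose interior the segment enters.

BLOCKED by obstacle 2

Obstacle 1 [(0,6) (2,6) (10,9) (10,22) (0,22)]:
  edge (0,6)–(2,6): clear
  edge (2,6)–(10,9): clear
  edge (10,9)–(10,22): clear
  edge (10,22)–(0,22): clear
  edge (0,22)–(0,6): clear
  midpoint (17,14) outside
  → clear
Obstacle 2 [(13,0) (18,7) (23,23) (19,24) (13,23)]:
  edge (13,0)–(18,7): clear
  edge (18,7)–(23,23): crosses AB
  edge (23,23)–(19,24): clear
  edge (19,24)–(13,23): clear
  edge (13,23)–(13,0): crosses AB
  → BLOCKED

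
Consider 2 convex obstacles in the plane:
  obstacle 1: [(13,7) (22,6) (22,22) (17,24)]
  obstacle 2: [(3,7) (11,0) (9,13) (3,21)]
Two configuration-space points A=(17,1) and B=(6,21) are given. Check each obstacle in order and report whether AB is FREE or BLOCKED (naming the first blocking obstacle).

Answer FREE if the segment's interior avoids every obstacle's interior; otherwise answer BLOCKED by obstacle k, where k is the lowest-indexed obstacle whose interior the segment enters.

BLOCKED by obstacle 1

Obstacle 1 [(13,7) (22,6) (22,22) (17,24)]:
  edge (13,7)–(22,6): crosses AB
  edge (22,6)–(22,22): clear
  edge (22,22)–(17,24): clear
  edge (17,24)–(13,7): crosses AB
  → BLOCKED
Obstacle 2 [(3,7) (11,0) (9,13) (3,21)]:
  edge (3,7)–(11,0): clear
  edge (11,0)–(9,13): clear
  edge (9,13)–(3,21): clear
  edge (3,21)–(3,7): clear
  midpoint (23/2,11) outside
  → clear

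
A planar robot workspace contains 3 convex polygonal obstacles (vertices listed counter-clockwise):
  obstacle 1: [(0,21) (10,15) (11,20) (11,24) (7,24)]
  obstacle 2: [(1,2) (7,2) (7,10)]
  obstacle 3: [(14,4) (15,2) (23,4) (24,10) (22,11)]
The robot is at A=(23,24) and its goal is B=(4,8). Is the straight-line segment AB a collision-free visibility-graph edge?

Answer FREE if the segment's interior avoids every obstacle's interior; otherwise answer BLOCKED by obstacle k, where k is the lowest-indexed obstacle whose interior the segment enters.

FREE

Obstacle 1 [(0,21) (10,15) (11,20) (11,24) (7,24)]:
  edge (0,21)–(10,15): clear
  edge (10,15)–(11,20): clear
  edge (11,20)–(11,24): clear
  edge (11,24)–(7,24): clear
  edge (7,24)–(0,21): clear
  midpoint (27/2,16) outside
  → clear
Obstacle 2 [(1,2) (7,2) (7,10)]:
  edge (1,2)–(7,2): clear
  edge (7,2)–(7,10): clear
  edge (7,10)–(1,2): clear
  midpoint (27/2,16) outside
  → clear
Obstacle 3 [(14,4) (15,2) (23,4) (24,10) (22,11)]:
  edge (14,4)–(15,2): clear
  edge (15,2)–(23,4): clear
  edge (23,4)–(24,10): clear
  edge (24,10)–(22,11): clear
  edge (22,11)–(14,4): clear
  midpoint (27/2,16) outside
  → clear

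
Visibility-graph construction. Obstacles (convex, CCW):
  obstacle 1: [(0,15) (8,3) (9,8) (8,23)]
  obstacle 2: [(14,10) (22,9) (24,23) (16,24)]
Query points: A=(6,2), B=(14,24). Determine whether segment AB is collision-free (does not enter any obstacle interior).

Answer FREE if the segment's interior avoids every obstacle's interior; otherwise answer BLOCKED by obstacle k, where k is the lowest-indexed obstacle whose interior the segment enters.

BLOCKED by obstacle 1

Obstacle 1 [(0,15) (8,3) (9,8) (8,23)]:
  edge (0,15)–(8,3): crosses AB
  edge (8,3)–(9,8): clear
  edge (9,8)–(8,23): crosses AB
  edge (8,23)–(0,15): clear
  → BLOCKED
Obstacle 2 [(14,10) (22,9) (24,23) (16,24)]:
  edge (14,10)–(22,9): clear
  edge (22,9)–(24,23): clear
  edge (24,23)–(16,24): clear
  edge (16,24)–(14,10): clear
  midpoint (10,13) outside
  → clear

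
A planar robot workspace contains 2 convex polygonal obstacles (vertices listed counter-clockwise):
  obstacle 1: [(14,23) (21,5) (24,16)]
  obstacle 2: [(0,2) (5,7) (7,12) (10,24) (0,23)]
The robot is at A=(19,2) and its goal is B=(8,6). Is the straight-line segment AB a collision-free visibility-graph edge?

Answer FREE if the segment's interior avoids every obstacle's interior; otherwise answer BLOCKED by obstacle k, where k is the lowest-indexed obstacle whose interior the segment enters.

FREE

Obstacle 1 [(14,23) (21,5) (24,16)]:
  edge (14,23)–(21,5): clear
  edge (21,5)–(24,16): clear
  edge (24,16)–(14,23): clear
  midpoint (27/2,4) outside
  → clear
Obstacle 2 [(0,2) (5,7) (7,12) (10,24) (0,23)]:
  edge (0,2)–(5,7): clear
  edge (5,7)–(7,12): clear
  edge (7,12)–(10,24): clear
  edge (10,24)–(0,23): clear
  edge (0,23)–(0,2): clear
  midpoint (27/2,4) outside
  → clear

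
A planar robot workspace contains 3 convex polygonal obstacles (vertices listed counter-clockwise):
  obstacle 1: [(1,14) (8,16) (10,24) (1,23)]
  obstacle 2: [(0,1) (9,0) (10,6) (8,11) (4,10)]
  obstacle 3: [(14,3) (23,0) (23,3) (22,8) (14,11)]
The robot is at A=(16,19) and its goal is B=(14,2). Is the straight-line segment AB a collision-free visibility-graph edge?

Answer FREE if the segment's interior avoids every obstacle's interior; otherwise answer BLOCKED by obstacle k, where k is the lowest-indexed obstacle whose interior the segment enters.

BLOCKED by obstacle 3

Obstacle 1 [(1,14) (8,16) (10,24) (1,23)]:
  edge (1,14)–(8,16): clear
  edge (8,16)–(10,24): clear
  edge (10,24)–(1,23): clear
  edge (1,23)–(1,14): clear
  midpoint (15,21/2) outside
  → clear
Obstacle 2 [(0,1) (9,0) (10,6) (8,11) (4,10)]:
  edge (0,1)–(9,0): clear
  edge (9,0)–(10,6): clear
  edge (10,6)–(8,11): clear
  edge (8,11)–(4,10): clear
  edge (4,10)–(0,1): clear
  midpoint (15,21/2) outside
  → clear
Obstacle 3 [(14,3) (23,0) (23,3) (22,8) (14,11)]:
  edge (14,3)–(23,0): crosses AB
  edge (23,0)–(23,3): clear
  edge (23,3)–(22,8): clear
  edge (22,8)–(14,11): crosses AB
  edge (14,11)–(14,3): clear
  → BLOCKED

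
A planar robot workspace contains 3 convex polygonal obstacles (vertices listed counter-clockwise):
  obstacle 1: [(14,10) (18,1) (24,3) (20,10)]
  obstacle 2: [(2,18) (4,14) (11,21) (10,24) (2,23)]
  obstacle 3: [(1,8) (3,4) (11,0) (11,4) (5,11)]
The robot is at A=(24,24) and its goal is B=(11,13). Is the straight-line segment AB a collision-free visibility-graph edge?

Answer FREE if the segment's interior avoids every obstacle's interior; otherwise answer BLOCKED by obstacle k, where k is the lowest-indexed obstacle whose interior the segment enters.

FREE

Obstacle 1 [(14,10) (18,1) (24,3) (20,10)]:
  edge (14,10)–(18,1): clear
  edge (18,1)–(24,3): clear
  edge (24,3)–(20,10): clear
  edge (20,10)–(14,10): clear
  midpoint (35/2,37/2) outside
  → clear
Obstacle 2 [(2,18) (4,14) (11,21) (10,24) (2,23)]:
  edge (2,18)–(4,14): clear
  edge (4,14)–(11,21): clear
  edge (11,21)–(10,24): clear
  edge (10,24)–(2,23): clear
  edge (2,23)–(2,18): clear
  midpoint (35/2,37/2) outside
  → clear
Obstacle 3 [(1,8) (3,4) (11,0) (11,4) (5,11)]:
  edge (1,8)–(3,4): clear
  edge (3,4)–(11,0): clear
  edge (11,0)–(11,4): clear
  edge (11,4)–(5,11): clear
  edge (5,11)–(1,8): clear
  midpoint (35/2,37/2) outside
  → clear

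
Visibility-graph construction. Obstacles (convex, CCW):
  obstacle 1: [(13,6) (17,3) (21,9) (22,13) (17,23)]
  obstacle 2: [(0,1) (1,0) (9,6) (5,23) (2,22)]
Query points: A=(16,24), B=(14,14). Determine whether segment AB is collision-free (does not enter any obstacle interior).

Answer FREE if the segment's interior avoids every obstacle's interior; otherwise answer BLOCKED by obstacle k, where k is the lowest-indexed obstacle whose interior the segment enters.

Obstacle 1 [(13,6) (17,3) (21,9) (22,13) (17,23)]:
  edge (13,6)–(17,3): clear
  edge (17,3)–(21,9): clear
  edge (21,9)–(22,13): clear
  edge (22,13)–(17,23): clear
  edge (17,23)–(13,6): clear
  midpoint (15,19) outside
  → clear
Obstacle 2 [(0,1) (1,0) (9,6) (5,23) (2,22)]:
  edge (0,1)–(1,0): clear
  edge (1,0)–(9,6): clear
  edge (9,6)–(5,23): clear
  edge (5,23)–(2,22): clear
  edge (2,22)–(0,1): clear
  midpoint (15,19) outside
  → clear

FREE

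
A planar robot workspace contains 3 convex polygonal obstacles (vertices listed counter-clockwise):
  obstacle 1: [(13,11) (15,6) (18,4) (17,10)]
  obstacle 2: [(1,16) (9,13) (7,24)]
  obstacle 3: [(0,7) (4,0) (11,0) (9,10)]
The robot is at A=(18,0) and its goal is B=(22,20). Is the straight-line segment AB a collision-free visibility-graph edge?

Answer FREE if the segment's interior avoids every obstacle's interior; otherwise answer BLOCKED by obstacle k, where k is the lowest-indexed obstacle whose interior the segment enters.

FREE

Obstacle 1 [(13,11) (15,6) (18,4) (17,10)]:
  edge (13,11)–(15,6): clear
  edge (15,6)–(18,4): clear
  edge (18,4)–(17,10): clear
  edge (17,10)–(13,11): clear
  midpoint (20,10) outside
  → clear
Obstacle 2 [(1,16) (9,13) (7,24)]:
  edge (1,16)–(9,13): clear
  edge (9,13)–(7,24): clear
  edge (7,24)–(1,16): clear
  midpoint (20,10) outside
  → clear
Obstacle 3 [(0,7) (4,0) (11,0) (9,10)]:
  edge (0,7)–(4,0): clear
  edge (4,0)–(11,0): clear
  edge (11,0)–(9,10): clear
  edge (9,10)–(0,7): clear
  midpoint (20,10) outside
  → clear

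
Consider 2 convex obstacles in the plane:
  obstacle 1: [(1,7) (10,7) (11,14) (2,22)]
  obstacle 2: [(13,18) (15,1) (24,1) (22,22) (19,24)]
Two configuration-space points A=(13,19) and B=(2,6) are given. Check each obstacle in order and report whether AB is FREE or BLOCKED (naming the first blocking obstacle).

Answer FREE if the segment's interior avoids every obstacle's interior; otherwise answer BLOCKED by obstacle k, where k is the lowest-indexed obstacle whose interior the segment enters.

Obstacle 1 [(1,7) (10,7) (11,14) (2,22)]:
  edge (1,7)–(10,7): crosses AB
  edge (10,7)–(11,14): clear
  edge (11,14)–(2,22): crosses AB
  edge (2,22)–(1,7): clear
  → BLOCKED
Obstacle 2 [(13,18) (15,1) (24,1) (22,22) (19,24)]:
  edge (13,18)–(15,1): clear
  edge (15,1)–(24,1): clear
  edge (24,1)–(22,22): clear
  edge (22,22)–(19,24): clear
  edge (19,24)–(13,18): clear
  midpoint (15/2,25/2) outside
  → clear

BLOCKED by obstacle 1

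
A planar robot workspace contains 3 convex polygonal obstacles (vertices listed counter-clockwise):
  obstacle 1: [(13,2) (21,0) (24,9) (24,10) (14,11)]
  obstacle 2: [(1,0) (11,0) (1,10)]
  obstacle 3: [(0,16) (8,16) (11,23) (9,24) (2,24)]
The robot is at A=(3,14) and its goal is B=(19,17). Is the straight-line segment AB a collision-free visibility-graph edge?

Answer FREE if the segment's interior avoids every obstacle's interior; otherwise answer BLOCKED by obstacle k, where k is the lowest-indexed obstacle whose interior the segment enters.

Obstacle 1 [(13,2) (21,0) (24,9) (24,10) (14,11)]:
  edge (13,2)–(21,0): clear
  edge (21,0)–(24,9): clear
  edge (24,9)–(24,10): clear
  edge (24,10)–(14,11): clear
  edge (14,11)–(13,2): clear
  midpoint (11,31/2) outside
  → clear
Obstacle 2 [(1,0) (11,0) (1,10)]:
  edge (1,0)–(11,0): clear
  edge (11,0)–(1,10): clear
  edge (1,10)–(1,0): clear
  midpoint (11,31/2) outside
  → clear
Obstacle 3 [(0,16) (8,16) (11,23) (9,24) (2,24)]:
  edge (0,16)–(8,16): clear
  edge (8,16)–(11,23): clear
  edge (11,23)–(9,24): clear
  edge (9,24)–(2,24): clear
  edge (2,24)–(0,16): clear
  midpoint (11,31/2) outside
  → clear

FREE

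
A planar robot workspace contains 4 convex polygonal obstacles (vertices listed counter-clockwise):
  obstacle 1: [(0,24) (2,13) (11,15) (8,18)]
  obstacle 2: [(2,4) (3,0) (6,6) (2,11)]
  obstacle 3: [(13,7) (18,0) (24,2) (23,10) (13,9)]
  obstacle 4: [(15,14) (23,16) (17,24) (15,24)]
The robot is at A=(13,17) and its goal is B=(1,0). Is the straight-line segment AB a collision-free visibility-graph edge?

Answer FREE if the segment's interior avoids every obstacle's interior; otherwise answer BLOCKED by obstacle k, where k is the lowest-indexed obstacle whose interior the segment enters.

BLOCKED by obstacle 2

Obstacle 1 [(0,24) (2,13) (11,15) (8,18)]:
  edge (0,24)–(2,13): clear
  edge (2,13)–(11,15): clear
  edge (11,15)–(8,18): clear
  edge (8,18)–(0,24): clear
  midpoint (7,17/2) outside
  → clear
Obstacle 2 [(2,4) (3,0) (6,6) (2,11)]:
  edge (2,4)–(3,0): crosses AB
  edge (3,0)–(6,6): clear
  edge (6,6)–(2,11): crosses AB
  edge (2,11)–(2,4): clear
  → BLOCKED
Obstacle 3 [(13,7) (18,0) (24,2) (23,10) (13,9)]:
  edge (13,7)–(18,0): clear
  edge (18,0)–(24,2): clear
  edge (24,2)–(23,10): clear
  edge (23,10)–(13,9): clear
  edge (13,9)–(13,7): clear
  midpoint (7,17/2) outside
  → clear
Obstacle 4 [(15,14) (23,16) (17,24) (15,24)]:
  edge (15,14)–(23,16): clear
  edge (23,16)–(17,24): clear
  edge (17,24)–(15,24): clear
  edge (15,24)–(15,14): clear
  midpoint (7,17/2) outside
  → clear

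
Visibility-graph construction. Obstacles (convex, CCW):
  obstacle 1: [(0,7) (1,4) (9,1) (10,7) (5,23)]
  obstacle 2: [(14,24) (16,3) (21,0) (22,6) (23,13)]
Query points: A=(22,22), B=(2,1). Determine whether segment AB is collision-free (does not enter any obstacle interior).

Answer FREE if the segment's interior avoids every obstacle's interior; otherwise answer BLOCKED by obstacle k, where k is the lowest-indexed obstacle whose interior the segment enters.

BLOCKED by obstacle 1

Obstacle 1 [(0,7) (1,4) (9,1) (10,7) (5,23)]:
  edge (0,7)–(1,4): clear
  edge (1,4)–(9,1): crosses AB
  edge (9,1)–(10,7): clear
  edge (10,7)–(5,23): crosses AB
  edge (5,23)–(0,7): clear
  → BLOCKED
Obstacle 2 [(14,24) (16,3) (21,0) (22,6) (23,13)]:
  edge (14,24)–(16,3): crosses AB
  edge (16,3)–(21,0): clear
  edge (21,0)–(22,6): clear
  edge (22,6)–(23,13): clear
  edge (23,13)–(14,24): crosses AB
  → BLOCKED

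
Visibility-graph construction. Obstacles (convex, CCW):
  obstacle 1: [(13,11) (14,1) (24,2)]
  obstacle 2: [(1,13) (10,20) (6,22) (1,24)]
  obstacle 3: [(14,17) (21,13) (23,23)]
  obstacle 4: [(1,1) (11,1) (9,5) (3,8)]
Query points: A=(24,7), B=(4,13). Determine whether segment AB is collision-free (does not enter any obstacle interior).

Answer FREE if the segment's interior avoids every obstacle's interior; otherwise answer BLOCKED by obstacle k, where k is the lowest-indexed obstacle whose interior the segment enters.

BLOCKED by obstacle 1

Obstacle 1 [(13,11) (14,1) (24,2)]:
  edge (13,11)–(14,1): crosses AB
  edge (14,1)–(24,2): clear
  edge (24,2)–(13,11): crosses AB
  → BLOCKED
Obstacle 2 [(1,13) (10,20) (6,22) (1,24)]:
  edge (1,13)–(10,20): clear
  edge (10,20)–(6,22): clear
  edge (6,22)–(1,24): clear
  edge (1,24)–(1,13): clear
  midpoint (14,10) outside
  → clear
Obstacle 3 [(14,17) (21,13) (23,23)]:
  edge (14,17)–(21,13): clear
  edge (21,13)–(23,23): clear
  edge (23,23)–(14,17): clear
  midpoint (14,10) outside
  → clear
Obstacle 4 [(1,1) (11,1) (9,5) (3,8)]:
  edge (1,1)–(11,1): clear
  edge (11,1)–(9,5): clear
  edge (9,5)–(3,8): clear
  edge (3,8)–(1,1): clear
  midpoint (14,10) outside
  → clear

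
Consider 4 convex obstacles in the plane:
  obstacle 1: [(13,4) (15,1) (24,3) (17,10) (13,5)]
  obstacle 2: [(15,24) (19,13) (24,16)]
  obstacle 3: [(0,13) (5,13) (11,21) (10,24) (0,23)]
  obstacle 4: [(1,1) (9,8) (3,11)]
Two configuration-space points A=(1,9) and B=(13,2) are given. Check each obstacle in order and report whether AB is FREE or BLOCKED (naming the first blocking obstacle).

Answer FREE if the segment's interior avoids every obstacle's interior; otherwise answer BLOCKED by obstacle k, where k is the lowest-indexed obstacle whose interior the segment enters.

Obstacle 1 [(13,4) (15,1) (24,3) (17,10) (13,5)]:
  edge (13,4)–(15,1): clear
  edge (15,1)–(24,3): clear
  edge (24,3)–(17,10): clear
  edge (17,10)–(13,5): clear
  edge (13,5)–(13,4): clear
  midpoint (7,11/2) outside
  → clear
Obstacle 2 [(15,24) (19,13) (24,16)]:
  edge (15,24)–(19,13): clear
  edge (19,13)–(24,16): clear
  edge (24,16)–(15,24): clear
  midpoint (7,11/2) outside
  → clear
Obstacle 3 [(0,13) (5,13) (11,21) (10,24) (0,23)]:
  edge (0,13)–(5,13): clear
  edge (5,13)–(11,21): clear
  edge (11,21)–(10,24): clear
  edge (10,24)–(0,23): clear
  edge (0,23)–(0,13): clear
  midpoint (7,11/2) outside
  → clear
Obstacle 4 [(1,1) (9,8) (3,11)]:
  edge (1,1)–(9,8): crosses AB
  edge (9,8)–(3,11): clear
  edge (3,11)–(1,1): crosses AB
  → BLOCKED

BLOCKED by obstacle 4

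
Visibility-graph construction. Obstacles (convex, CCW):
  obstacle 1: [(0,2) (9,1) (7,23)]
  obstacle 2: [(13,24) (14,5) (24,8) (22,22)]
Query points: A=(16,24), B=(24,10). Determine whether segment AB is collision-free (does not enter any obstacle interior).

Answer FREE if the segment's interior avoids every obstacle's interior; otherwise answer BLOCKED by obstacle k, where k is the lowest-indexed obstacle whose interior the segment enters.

BLOCKED by obstacle 2

Obstacle 1 [(0,2) (9,1) (7,23)]:
  edge (0,2)–(9,1): clear
  edge (9,1)–(7,23): clear
  edge (7,23)–(0,2): clear
  midpoint (20,17) outside
  → clear
Obstacle 2 [(13,24) (14,5) (24,8) (22,22)]:
  edge (13,24)–(14,5): clear
  edge (14,5)–(24,8): clear
  edge (24,8)–(22,22): crosses AB
  edge (22,22)–(13,24): crosses AB
  → BLOCKED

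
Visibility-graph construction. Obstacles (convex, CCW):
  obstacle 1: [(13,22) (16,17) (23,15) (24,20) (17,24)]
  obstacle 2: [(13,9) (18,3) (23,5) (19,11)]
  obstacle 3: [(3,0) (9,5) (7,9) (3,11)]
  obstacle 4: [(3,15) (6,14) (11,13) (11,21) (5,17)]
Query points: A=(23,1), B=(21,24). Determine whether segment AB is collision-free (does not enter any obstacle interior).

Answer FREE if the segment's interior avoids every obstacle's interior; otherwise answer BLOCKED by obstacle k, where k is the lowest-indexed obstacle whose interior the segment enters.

BLOCKED by obstacle 1

Obstacle 1 [(13,22) (16,17) (23,15) (24,20) (17,24)]:
  edge (13,22)–(16,17): clear
  edge (16,17)–(23,15): crosses AB
  edge (23,15)–(24,20): clear
  edge (24,20)–(17,24): crosses AB
  edge (17,24)–(13,22): clear
  → BLOCKED
Obstacle 2 [(13,9) (18,3) (23,5) (19,11)]:
  edge (13,9)–(18,3): clear
  edge (18,3)–(23,5): crosses AB
  edge (23,5)–(19,11): crosses AB
  edge (19,11)–(13,9): clear
  → BLOCKED
Obstacle 3 [(3,0) (9,5) (7,9) (3,11)]:
  edge (3,0)–(9,5): clear
  edge (9,5)–(7,9): clear
  edge (7,9)–(3,11): clear
  edge (3,11)–(3,0): clear
  midpoint (22,25/2) outside
  → clear
Obstacle 4 [(3,15) (6,14) (11,13) (11,21) (5,17)]:
  edge (3,15)–(6,14): clear
  edge (6,14)–(11,13): clear
  edge (11,13)–(11,21): clear
  edge (11,21)–(5,17): clear
  edge (5,17)–(3,15): clear
  midpoint (22,25/2) outside
  → clear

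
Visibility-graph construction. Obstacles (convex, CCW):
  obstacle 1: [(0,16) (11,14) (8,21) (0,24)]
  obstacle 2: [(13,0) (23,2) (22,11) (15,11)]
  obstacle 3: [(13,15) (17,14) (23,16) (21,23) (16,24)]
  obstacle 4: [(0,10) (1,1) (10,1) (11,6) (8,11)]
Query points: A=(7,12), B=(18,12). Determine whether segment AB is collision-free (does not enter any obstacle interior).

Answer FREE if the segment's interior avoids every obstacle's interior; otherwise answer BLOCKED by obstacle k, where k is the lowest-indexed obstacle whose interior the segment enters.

Obstacle 1 [(0,16) (11,14) (8,21) (0,24)]:
  edge (0,16)–(11,14): clear
  edge (11,14)–(8,21): clear
  edge (8,21)–(0,24): clear
  edge (0,24)–(0,16): clear
  midpoint (25/2,12) outside
  → clear
Obstacle 2 [(13,0) (23,2) (22,11) (15,11)]:
  edge (13,0)–(23,2): clear
  edge (23,2)–(22,11): clear
  edge (22,11)–(15,11): clear
  edge (15,11)–(13,0): clear
  midpoint (25/2,12) outside
  → clear
Obstacle 3 [(13,15) (17,14) (23,16) (21,23) (16,24)]:
  edge (13,15)–(17,14): clear
  edge (17,14)–(23,16): clear
  edge (23,16)–(21,23): clear
  edge (21,23)–(16,24): clear
  edge (16,24)–(13,15): clear
  midpoint (25/2,12) outside
  → clear
Obstacle 4 [(0,10) (1,1) (10,1) (11,6) (8,11)]:
  edge (0,10)–(1,1): clear
  edge (1,1)–(10,1): clear
  edge (10,1)–(11,6): clear
  edge (11,6)–(8,11): clear
  edge (8,11)–(0,10): clear
  midpoint (25/2,12) outside
  → clear

FREE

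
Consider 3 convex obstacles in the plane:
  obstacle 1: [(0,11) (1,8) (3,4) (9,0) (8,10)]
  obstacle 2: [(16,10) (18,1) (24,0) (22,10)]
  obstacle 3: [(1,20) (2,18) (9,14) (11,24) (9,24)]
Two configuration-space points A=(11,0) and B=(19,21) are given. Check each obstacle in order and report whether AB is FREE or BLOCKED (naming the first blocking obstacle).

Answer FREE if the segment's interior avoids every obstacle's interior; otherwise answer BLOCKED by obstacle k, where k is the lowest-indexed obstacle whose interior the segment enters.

Obstacle 1 [(0,11) (1,8) (3,4) (9,0) (8,10)]:
  edge (0,11)–(1,8): clear
  edge (1,8)–(3,4): clear
  edge (3,4)–(9,0): clear
  edge (9,0)–(8,10): clear
  edge (8,10)–(0,11): clear
  midpoint (15,21/2) outside
  → clear
Obstacle 2 [(16,10) (18,1) (24,0) (22,10)]:
  edge (16,10)–(18,1): clear
  edge (18,1)–(24,0): clear
  edge (24,0)–(22,10): clear
  edge (22,10)–(16,10): clear
  midpoint (15,21/2) outside
  → clear
Obstacle 3 [(1,20) (2,18) (9,14) (11,24) (9,24)]:
  edge (1,20)–(2,18): clear
  edge (2,18)–(9,14): clear
  edge (9,14)–(11,24): clear
  edge (11,24)–(9,24): clear
  edge (9,24)–(1,20): clear
  midpoint (15,21/2) outside
  → clear

FREE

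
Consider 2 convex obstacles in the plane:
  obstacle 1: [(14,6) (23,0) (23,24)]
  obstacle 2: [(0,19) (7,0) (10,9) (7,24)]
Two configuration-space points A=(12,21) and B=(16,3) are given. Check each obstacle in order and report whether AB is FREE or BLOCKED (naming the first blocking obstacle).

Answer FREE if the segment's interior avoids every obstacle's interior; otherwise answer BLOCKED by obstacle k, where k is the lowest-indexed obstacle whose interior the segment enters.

BLOCKED by obstacle 1

Obstacle 1 [(14,6) (23,0) (23,24)]:
  edge (14,6)–(23,0): crosses AB
  edge (23,0)–(23,24): clear
  edge (23,24)–(14,6): crosses AB
  → BLOCKED
Obstacle 2 [(0,19) (7,0) (10,9) (7,24)]:
  edge (0,19)–(7,0): clear
  edge (7,0)–(10,9): clear
  edge (10,9)–(7,24): clear
  edge (7,24)–(0,19): clear
  midpoint (14,12) outside
  → clear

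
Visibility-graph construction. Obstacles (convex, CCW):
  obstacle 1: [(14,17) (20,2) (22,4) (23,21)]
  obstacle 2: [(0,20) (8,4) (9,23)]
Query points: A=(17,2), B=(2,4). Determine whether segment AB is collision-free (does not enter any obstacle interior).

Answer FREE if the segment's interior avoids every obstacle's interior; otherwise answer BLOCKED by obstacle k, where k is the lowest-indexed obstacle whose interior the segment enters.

Obstacle 1 [(14,17) (20,2) (22,4) (23,21)]:
  edge (14,17)–(20,2): clear
  edge (20,2)–(22,4): clear
  edge (22,4)–(23,21): clear
  edge (23,21)–(14,17): clear
  midpoint (19/2,3) outside
  → clear
Obstacle 2 [(0,20) (8,4) (9,23)]:
  edge (0,20)–(8,4): clear
  edge (8,4)–(9,23): clear
  edge (9,23)–(0,20): clear
  midpoint (19/2,3) outside
  → clear

FREE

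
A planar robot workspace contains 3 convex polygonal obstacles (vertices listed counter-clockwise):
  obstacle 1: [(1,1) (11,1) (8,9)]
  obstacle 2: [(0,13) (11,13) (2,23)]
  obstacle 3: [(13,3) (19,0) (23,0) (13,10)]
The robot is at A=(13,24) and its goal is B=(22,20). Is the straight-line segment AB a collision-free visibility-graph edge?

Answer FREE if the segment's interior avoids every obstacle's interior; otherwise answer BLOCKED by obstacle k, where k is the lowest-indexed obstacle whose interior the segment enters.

FREE

Obstacle 1 [(1,1) (11,1) (8,9)]:
  edge (1,1)–(11,1): clear
  edge (11,1)–(8,9): clear
  edge (8,9)–(1,1): clear
  midpoint (35/2,22) outside
  → clear
Obstacle 2 [(0,13) (11,13) (2,23)]:
  edge (0,13)–(11,13): clear
  edge (11,13)–(2,23): clear
  edge (2,23)–(0,13): clear
  midpoint (35/2,22) outside
  → clear
Obstacle 3 [(13,3) (19,0) (23,0) (13,10)]:
  edge (13,3)–(19,0): clear
  edge (19,0)–(23,0): clear
  edge (23,0)–(13,10): clear
  edge (13,10)–(13,3): clear
  midpoint (35/2,22) outside
  → clear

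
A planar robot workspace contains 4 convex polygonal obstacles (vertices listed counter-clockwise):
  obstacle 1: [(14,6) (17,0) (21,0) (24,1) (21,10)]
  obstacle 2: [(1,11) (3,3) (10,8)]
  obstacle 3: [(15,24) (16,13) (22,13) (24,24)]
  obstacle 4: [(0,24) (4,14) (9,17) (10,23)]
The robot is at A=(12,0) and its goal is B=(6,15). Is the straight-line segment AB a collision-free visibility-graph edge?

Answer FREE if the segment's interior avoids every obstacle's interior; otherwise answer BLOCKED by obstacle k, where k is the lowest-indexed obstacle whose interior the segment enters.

Obstacle 1 [(14,6) (17,0) (21,0) (24,1) (21,10)]:
  edge (14,6)–(17,0): clear
  edge (17,0)–(21,0): clear
  edge (21,0)–(24,1): clear
  edge (24,1)–(21,10): clear
  edge (21,10)–(14,6): clear
  midpoint (9,15/2) outside
  → clear
Obstacle 2 [(1,11) (3,3) (10,8)]:
  edge (1,11)–(3,3): clear
  edge (3,3)–(10,8): crosses AB
  edge (10,8)–(1,11): crosses AB
  → BLOCKED
Obstacle 3 [(15,24) (16,13) (22,13) (24,24)]:
  edge (15,24)–(16,13): clear
  edge (16,13)–(22,13): clear
  edge (22,13)–(24,24): clear
  edge (24,24)–(15,24): clear
  midpoint (9,15/2) outside
  → clear
Obstacle 4 [(0,24) (4,14) (9,17) (10,23)]:
  edge (0,24)–(4,14): clear
  edge (4,14)–(9,17): clear
  edge (9,17)–(10,23): clear
  edge (10,23)–(0,24): clear
  midpoint (9,15/2) outside
  → clear

BLOCKED by obstacle 2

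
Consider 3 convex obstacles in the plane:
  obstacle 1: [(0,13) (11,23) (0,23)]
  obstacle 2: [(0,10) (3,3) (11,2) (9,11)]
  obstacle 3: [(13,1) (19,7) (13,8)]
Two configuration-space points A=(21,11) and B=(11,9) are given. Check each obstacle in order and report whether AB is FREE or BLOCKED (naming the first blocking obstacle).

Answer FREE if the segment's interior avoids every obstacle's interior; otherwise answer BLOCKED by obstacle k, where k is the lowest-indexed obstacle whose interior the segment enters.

Obstacle 1 [(0,13) (11,23) (0,23)]:
  edge (0,13)–(11,23): clear
  edge (11,23)–(0,23): clear
  edge (0,23)–(0,13): clear
  midpoint (16,10) outside
  → clear
Obstacle 2 [(0,10) (3,3) (11,2) (9,11)]:
  edge (0,10)–(3,3): clear
  edge (3,3)–(11,2): clear
  edge (11,2)–(9,11): clear
  edge (9,11)–(0,10): clear
  midpoint (16,10) outside
  → clear
Obstacle 3 [(13,1) (19,7) (13,8)]:
  edge (13,1)–(19,7): clear
  edge (19,7)–(13,8): clear
  edge (13,8)–(13,1): clear
  midpoint (16,10) outside
  → clear

FREE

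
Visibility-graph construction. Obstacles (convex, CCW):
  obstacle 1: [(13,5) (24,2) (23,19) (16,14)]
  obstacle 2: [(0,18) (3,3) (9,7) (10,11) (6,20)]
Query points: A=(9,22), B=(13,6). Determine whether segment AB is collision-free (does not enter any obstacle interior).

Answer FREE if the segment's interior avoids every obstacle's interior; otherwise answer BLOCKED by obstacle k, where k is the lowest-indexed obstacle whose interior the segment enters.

Obstacle 1 [(13,5) (24,2) (23,19) (16,14)]:
  edge (13,5)–(24,2): clear
  edge (24,2)–(23,19): clear
  edge (23,19)–(16,14): clear
  edge (16,14)–(13,5): clear
  midpoint (11,14) outside
  → clear
Obstacle 2 [(0,18) (3,3) (9,7) (10,11) (6,20)]:
  edge (0,18)–(3,3): clear
  edge (3,3)–(9,7): clear
  edge (9,7)–(10,11): clear
  edge (10,11)–(6,20): clear
  edge (6,20)–(0,18): clear
  midpoint (11,14) outside
  → clear

FREE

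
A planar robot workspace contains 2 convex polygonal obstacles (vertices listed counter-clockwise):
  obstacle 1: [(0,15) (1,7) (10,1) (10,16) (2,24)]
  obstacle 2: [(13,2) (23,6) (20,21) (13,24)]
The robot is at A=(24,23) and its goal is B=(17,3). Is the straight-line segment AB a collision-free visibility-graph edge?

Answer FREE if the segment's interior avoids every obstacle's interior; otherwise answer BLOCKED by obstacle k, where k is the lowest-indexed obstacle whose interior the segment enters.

BLOCKED by obstacle 2

Obstacle 1 [(0,15) (1,7) (10,1) (10,16) (2,24)]:
  edge (0,15)–(1,7): clear
  edge (1,7)–(10,1): clear
  edge (10,1)–(10,16): clear
  edge (10,16)–(2,24): clear
  edge (2,24)–(0,15): clear
  midpoint (41/2,13) outside
  → clear
Obstacle 2 [(13,2) (23,6) (20,21) (13,24)]:
  edge (13,2)–(23,6): crosses AB
  edge (23,6)–(20,21): crosses AB
  edge (20,21)–(13,24): clear
  edge (13,24)–(13,2): clear
  → BLOCKED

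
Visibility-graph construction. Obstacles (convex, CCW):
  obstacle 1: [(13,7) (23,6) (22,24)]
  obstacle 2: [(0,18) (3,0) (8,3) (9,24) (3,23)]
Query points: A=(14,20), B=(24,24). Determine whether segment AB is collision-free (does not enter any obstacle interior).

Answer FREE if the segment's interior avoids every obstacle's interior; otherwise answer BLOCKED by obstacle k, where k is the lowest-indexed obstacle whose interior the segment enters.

Obstacle 1 [(13,7) (23,6) (22,24)]:
  edge (13,7)–(23,6): clear
  edge (23,6)–(22,24): crosses AB
  edge (22,24)–(13,7): crosses AB
  → BLOCKED
Obstacle 2 [(0,18) (3,0) (8,3) (9,24) (3,23)]:
  edge (0,18)–(3,0): clear
  edge (3,0)–(8,3): clear
  edge (8,3)–(9,24): clear
  edge (9,24)–(3,23): clear
  edge (3,23)–(0,18): clear
  midpoint (19,22) outside
  → clear

BLOCKED by obstacle 1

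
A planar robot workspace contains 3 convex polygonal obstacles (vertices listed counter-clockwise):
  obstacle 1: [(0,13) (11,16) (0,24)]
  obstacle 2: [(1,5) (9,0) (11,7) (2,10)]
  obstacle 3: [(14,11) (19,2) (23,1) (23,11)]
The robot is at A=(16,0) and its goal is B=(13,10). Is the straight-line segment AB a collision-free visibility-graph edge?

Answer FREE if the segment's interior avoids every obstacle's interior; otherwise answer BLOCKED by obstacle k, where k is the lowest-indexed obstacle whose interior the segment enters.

FREE

Obstacle 1 [(0,13) (11,16) (0,24)]:
  edge (0,13)–(11,16): clear
  edge (11,16)–(0,24): clear
  edge (0,24)–(0,13): clear
  midpoint (29/2,5) outside
  → clear
Obstacle 2 [(1,5) (9,0) (11,7) (2,10)]:
  edge (1,5)–(9,0): clear
  edge (9,0)–(11,7): clear
  edge (11,7)–(2,10): clear
  edge (2,10)–(1,5): clear
  midpoint (29/2,5) outside
  → clear
Obstacle 3 [(14,11) (19,2) (23,1) (23,11)]:
  edge (14,11)–(19,2): clear
  edge (19,2)–(23,1): clear
  edge (23,1)–(23,11): clear
  edge (23,11)–(14,11): clear
  midpoint (29/2,5) outside
  → clear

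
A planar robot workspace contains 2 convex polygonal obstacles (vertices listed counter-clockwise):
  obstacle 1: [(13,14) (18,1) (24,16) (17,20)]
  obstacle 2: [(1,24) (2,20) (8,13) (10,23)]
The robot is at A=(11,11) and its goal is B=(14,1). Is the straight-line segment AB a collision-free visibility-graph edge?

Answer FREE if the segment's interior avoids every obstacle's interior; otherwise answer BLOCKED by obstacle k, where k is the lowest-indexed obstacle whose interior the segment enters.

Obstacle 1 [(13,14) (18,1) (24,16) (17,20)]:
  edge (13,14)–(18,1): clear
  edge (18,1)–(24,16): clear
  edge (24,16)–(17,20): clear
  edge (17,20)–(13,14): clear
  midpoint (25/2,6) outside
  → clear
Obstacle 2 [(1,24) (2,20) (8,13) (10,23)]:
  edge (1,24)–(2,20): clear
  edge (2,20)–(8,13): clear
  edge (8,13)–(10,23): clear
  edge (10,23)–(1,24): clear
  midpoint (25/2,6) outside
  → clear

FREE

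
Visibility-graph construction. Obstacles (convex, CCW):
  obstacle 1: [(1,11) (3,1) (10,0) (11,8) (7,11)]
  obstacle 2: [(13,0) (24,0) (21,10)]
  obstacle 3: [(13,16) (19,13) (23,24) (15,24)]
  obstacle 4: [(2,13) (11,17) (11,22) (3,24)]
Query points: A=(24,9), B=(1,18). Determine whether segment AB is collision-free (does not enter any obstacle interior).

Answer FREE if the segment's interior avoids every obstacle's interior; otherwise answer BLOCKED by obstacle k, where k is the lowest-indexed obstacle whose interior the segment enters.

BLOCKED by obstacle 4

Obstacle 1 [(1,11) (3,1) (10,0) (11,8) (7,11)]:
  edge (1,11)–(3,1): clear
  edge (3,1)–(10,0): clear
  edge (10,0)–(11,8): clear
  edge (11,8)–(7,11): clear
  edge (7,11)–(1,11): clear
  midpoint (25/2,27/2) outside
  → clear
Obstacle 2 [(13,0) (24,0) (21,10)]:
  edge (13,0)–(24,0): clear
  edge (24,0)–(21,10): clear
  edge (21,10)–(13,0): clear
  midpoint (25/2,27/2) outside
  → clear
Obstacle 3 [(13,16) (19,13) (23,24) (15,24)]:
  edge (13,16)–(19,13): clear
  edge (19,13)–(23,24): clear
  edge (23,24)–(15,24): clear
  edge (15,24)–(13,16): clear
  midpoint (25/2,27/2) outside
  → clear
Obstacle 4 [(2,13) (11,17) (11,22) (3,24)]:
  edge (2,13)–(11,17): crosses AB
  edge (11,17)–(11,22): clear
  edge (11,22)–(3,24): clear
  edge (3,24)–(2,13): crosses AB
  → BLOCKED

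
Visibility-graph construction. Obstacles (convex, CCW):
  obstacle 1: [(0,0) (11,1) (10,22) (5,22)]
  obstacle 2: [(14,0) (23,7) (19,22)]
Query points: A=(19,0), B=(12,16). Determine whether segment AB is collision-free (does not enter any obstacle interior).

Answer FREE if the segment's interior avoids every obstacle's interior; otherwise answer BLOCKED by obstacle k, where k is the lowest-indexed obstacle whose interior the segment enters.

Obstacle 1 [(0,0) (11,1) (10,22) (5,22)]:
  edge (0,0)–(11,1): clear
  edge (11,1)–(10,22): clear
  edge (10,22)–(5,22): clear
  edge (5,22)–(0,0): clear
  midpoint (31/2,8) outside
  → clear
Obstacle 2 [(14,0) (23,7) (19,22)]:
  edge (14,0)–(23,7): crosses AB
  edge (23,7)–(19,22): clear
  edge (19,22)–(14,0): crosses AB
  → BLOCKED

BLOCKED by obstacle 2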